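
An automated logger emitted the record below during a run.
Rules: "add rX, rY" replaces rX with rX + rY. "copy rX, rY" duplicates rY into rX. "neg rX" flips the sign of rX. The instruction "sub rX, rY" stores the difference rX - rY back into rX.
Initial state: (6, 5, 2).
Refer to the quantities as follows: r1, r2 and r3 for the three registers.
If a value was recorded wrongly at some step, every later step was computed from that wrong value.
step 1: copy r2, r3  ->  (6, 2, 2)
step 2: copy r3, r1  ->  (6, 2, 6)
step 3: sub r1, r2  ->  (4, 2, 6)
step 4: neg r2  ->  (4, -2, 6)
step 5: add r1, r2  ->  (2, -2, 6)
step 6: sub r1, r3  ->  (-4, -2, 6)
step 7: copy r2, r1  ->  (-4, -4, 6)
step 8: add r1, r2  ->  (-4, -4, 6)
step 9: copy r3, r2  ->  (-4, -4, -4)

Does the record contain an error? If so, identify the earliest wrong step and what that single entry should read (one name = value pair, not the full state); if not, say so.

step 8, r1 = -8

Recomputing the run from the initial state:
step 1: r1 = 6, r2 = 2, r3 = 2
step 2: r1 = 6, r2 = 2, r3 = 6
step 3: r1 = 4, r2 = 2, r3 = 6
step 4: r1 = 4, r2 = -2, r3 = 6
step 5: r1 = 2, r2 = -2, r3 = 6
step 6: r1 = -4, r2 = -2, r3 = 6
step 7: r1 = -4, r2 = -4, r3 = 6
step 8: r1 = -8, r2 = -4, r3 = 6
step 9: r1 = -8, r2 = -4, r3 = -4
The first disagreement with the record is at step 8, where the value should be r1 = -8.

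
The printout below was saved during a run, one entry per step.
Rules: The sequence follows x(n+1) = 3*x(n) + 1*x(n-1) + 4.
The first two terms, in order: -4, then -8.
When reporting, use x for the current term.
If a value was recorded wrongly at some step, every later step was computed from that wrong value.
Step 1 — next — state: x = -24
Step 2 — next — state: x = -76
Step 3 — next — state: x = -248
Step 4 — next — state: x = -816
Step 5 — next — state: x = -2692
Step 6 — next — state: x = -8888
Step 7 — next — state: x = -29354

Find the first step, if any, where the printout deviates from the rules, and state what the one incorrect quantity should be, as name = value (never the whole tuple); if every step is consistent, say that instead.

1. x = 3*(-8) + (1)*(-4) + (4) = -24 (in agreement)
2. x = 3*(-24) + (1)*(-8) + (4) = -76 (verified)
3. x = 3*(-76) + (1)*(-24) + (4) = -248 (confirmed correct)
4. x = 3*(-248) + (1)*(-76) + (4) = -816 (no discrepancy)
5. x = 3*(-816) + (1)*(-248) + (4) = -2692 (consistent with the printout)
6. x = 3*(-2692) + (1)*(-816) + (4) = -8888 (consistent with the printout)
7. x = 3*(-8888) + (1)*(-2692) + (4) = -29352 (first mismatch against the printout)
First deviation found at step 7; the corrected entry is x = -29352.

step 7, x = -29352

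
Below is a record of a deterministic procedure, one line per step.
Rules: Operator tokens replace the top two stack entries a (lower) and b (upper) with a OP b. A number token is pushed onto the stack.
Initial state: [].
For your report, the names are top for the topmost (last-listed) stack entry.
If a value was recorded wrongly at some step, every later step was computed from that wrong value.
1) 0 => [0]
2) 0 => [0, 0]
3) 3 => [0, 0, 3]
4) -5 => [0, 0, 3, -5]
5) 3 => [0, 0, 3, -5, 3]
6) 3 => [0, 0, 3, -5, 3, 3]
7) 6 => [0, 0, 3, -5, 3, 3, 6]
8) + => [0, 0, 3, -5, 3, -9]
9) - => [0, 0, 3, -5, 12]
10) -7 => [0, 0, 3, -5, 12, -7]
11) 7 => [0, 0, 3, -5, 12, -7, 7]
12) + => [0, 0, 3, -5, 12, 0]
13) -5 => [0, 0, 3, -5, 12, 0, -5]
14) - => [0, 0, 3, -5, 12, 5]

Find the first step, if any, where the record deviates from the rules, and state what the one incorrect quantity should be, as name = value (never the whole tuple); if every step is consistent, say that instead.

Recomputing the run from the initial state:
step 1: [0]
step 2: [0, 0]
step 3: [0, 0, 3]
step 4: [0, 0, 3, -5]
step 5: [0, 0, 3, -5, 3]
step 6: [0, 0, 3, -5, 3, 3]
step 7: [0, 0, 3, -5, 3, 3, 6]
step 8: [0, 0, 3, -5, 3, 9]
step 9: [0, 0, 3, -5, -6]
step 10: [0, 0, 3, -5, -6, -7]
step 11: [0, 0, 3, -5, -6, -7, 7]
step 12: [0, 0, 3, -5, -6, 0]
step 13: [0, 0, 3, -5, -6, 0, -5]
step 14: [0, 0, 3, -5, -6, 5]
The first disagreement with the record is at step 8, where the value should be top = 9.

step 8, top = 9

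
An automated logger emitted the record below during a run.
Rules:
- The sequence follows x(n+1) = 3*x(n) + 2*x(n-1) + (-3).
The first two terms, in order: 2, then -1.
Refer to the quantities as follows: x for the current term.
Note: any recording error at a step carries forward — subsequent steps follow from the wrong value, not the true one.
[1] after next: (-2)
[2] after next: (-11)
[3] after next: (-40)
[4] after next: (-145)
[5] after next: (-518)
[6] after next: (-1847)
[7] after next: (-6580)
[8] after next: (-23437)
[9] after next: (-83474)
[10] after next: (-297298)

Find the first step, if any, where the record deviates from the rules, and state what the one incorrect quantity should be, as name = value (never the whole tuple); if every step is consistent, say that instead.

Step 1: x = 3*(-1) + (2)*(2) + (-3) = -2 — no discrepancy.
Step 2: x = 3*(-2) + (2)*(-1) + (-3) = -11 — exactly as logged.
Step 3: x = 3*(-11) + (2)*(-2) + (-3) = -40 — agrees with the record.
Step 4: x = 3*(-40) + (2)*(-11) + (-3) = -145 — exactly as logged.
Step 5: x = 3*(-145) + (2)*(-40) + (-3) = -518 — confirmed correct.
Step 6: x = 3*(-518) + (2)*(-145) + (-3) = -1847 — checks out.
Step 7: x = 3*(-1847) + (2)*(-518) + (-3) = -6580 — in agreement.
Step 8: x = 3*(-6580) + (2)*(-1847) + (-3) = -23437 — no discrepancy.
Step 9: x = 3*(-23437) + (2)*(-6580) + (-3) = -83474 — checks out.
Step 10: x = 3*(-83474) + (2)*(-23437) + (-3) = -297299 — the entry is off here.
The audit stops at step 10: the recorded entry is wrong and should be x = -297299.

step 10, x = -297299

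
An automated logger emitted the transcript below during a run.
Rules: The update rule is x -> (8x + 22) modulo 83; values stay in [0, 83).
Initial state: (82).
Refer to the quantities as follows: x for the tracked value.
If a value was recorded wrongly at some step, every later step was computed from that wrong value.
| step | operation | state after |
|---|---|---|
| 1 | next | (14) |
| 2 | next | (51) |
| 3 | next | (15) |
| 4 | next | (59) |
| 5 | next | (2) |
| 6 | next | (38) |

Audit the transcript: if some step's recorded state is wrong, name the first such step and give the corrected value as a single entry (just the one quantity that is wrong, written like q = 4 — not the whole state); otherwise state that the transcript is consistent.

Step 1: x = (8*82 + 22) mod 83 = 14 — confirmed correct.
Step 2: x = (8*14 + 22) mod 83 = 51 — same as recorded.
Step 3: x = (8*51 + 22) mod 83 = 15 — in agreement.
Step 4: x = (8*15 + 22) mod 83 = 59 — consistent with the transcript.
Step 5: x = (8*59 + 22) mod 83 = 79 — the entry is off here.
The earliest wrong entry is at step 5: it should read x = 79.

step 5, x = 79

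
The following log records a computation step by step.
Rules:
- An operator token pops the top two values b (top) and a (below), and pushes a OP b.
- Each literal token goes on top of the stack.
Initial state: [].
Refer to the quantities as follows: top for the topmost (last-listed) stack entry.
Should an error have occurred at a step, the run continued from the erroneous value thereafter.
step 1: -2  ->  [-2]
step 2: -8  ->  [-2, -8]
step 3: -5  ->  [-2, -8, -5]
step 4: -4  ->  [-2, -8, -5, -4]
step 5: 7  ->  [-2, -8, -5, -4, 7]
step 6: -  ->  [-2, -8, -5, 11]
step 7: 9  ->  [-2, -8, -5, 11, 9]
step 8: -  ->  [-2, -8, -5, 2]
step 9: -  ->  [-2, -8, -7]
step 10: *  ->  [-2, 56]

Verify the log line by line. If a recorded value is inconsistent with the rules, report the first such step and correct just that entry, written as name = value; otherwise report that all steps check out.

Recomputing the run from the initial state:
step 1: [-2]
step 2: [-2, -8]
step 3: [-2, -8, -5]
step 4: [-2, -8, -5, -4]
step 5: [-2, -8, -5, -4, 7]
step 6: [-2, -8, -5, -11]
step 7: [-2, -8, -5, -11, 9]
step 8: [-2, -8, -5, -20]
step 9: [-2, -8, 15]
step 10: [-2, -120]
The first disagreement with the log is at step 6, where the value should be top = -11.

step 6, top = -11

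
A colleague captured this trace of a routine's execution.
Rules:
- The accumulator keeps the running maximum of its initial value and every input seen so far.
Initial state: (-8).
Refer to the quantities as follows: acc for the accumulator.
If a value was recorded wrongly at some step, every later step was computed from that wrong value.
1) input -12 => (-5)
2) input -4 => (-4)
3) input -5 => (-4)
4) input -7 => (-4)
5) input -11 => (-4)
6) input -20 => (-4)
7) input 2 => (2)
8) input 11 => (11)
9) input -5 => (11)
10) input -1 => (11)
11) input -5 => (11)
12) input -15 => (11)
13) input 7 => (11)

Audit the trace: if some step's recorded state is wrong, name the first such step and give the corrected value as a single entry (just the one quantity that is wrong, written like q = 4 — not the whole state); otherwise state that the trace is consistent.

step 1, acc = -8

1. acc = max(-8, -12) = -8 (the trace disagrees here)
The earliest wrong entry is at step 1: it should read acc = -8.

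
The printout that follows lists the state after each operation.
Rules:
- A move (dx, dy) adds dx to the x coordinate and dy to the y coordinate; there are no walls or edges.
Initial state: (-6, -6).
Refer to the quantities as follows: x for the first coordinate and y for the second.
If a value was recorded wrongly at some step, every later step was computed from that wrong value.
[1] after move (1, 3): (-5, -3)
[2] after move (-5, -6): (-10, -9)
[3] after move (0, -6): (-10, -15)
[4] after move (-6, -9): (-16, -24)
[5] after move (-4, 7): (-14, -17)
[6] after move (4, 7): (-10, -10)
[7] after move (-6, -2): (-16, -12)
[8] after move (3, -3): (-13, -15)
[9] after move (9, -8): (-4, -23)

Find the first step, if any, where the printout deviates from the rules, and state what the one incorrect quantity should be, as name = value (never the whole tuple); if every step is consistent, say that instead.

1. x = -6 + (1) = -5, y = -6 + (3) = -3 (agrees with the printout)
2. x = -5 + (-5) = -10, y = -3 + (-6) = -9 (same as recorded)
3. x = -10 + (0) = -10, y = -9 + (-6) = -15 (agrees with the printout)
4. x = -10 + (-6) = -16, y = -15 + (-9) = -24 (confirmed correct)
5. x = -16 + (-4) = -20, y = -24 + (7) = -17 (the printout disagrees here)
Step 5 is the first one off; corrected, x = -20.

step 5, x = -20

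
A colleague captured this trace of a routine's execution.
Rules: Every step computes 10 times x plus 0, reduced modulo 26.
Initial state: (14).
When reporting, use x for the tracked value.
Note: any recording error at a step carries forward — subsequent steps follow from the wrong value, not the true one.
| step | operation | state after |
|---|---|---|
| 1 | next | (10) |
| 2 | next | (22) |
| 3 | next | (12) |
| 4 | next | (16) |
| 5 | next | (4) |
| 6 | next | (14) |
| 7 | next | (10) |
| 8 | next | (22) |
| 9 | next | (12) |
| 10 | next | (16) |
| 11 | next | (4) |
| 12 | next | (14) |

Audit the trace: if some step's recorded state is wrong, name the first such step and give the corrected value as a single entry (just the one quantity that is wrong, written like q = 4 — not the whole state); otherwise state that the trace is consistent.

no error

Recomputing the run from the initial state:
step 1: x = 10
step 2: x = 22
step 3: x = 12
step 4: x = 16
step 5: x = 4
step 6: x = 14
step 7: x = 10
step 8: x = 22
step 9: x = 12
step 10: x = 16
step 11: x = 4
step 12: x = 14
This matches the trace at every step.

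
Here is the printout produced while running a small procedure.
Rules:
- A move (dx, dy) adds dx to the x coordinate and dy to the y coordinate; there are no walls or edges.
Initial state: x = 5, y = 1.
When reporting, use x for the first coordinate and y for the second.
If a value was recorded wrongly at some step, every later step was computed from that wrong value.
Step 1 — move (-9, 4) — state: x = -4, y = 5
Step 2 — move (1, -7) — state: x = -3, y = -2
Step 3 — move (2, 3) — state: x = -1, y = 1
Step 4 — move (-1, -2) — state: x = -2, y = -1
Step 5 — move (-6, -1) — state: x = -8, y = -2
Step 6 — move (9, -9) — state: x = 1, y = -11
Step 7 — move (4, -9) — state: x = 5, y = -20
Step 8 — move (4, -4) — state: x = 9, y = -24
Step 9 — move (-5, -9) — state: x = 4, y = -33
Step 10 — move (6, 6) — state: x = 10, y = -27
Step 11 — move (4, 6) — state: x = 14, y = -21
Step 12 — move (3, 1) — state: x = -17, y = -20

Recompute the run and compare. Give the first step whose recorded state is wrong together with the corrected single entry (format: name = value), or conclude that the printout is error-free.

step 12, x = 17

step 1: x = 5 + (-9) = -4, y = 1 + (4) = 5 -> checks out
step 2: x = -4 + (1) = -3, y = 5 + (-7) = -2 -> confirmed correct
step 3: x = -3 + (2) = -1, y = -2 + (3) = 1 -> in agreement
step 4: x = -1 + (-1) = -2, y = 1 + (-2) = -1 -> in agreement
step 5: x = -2 + (-6) = -8, y = -1 + (-1) = -2 -> matches
step 6: x = -8 + (9) = 1, y = -2 + (-9) = -11 -> confirmed correct
step 7: x = 1 + (4) = 5, y = -11 + (-9) = -20 -> confirmed correct
step 8: x = 5 + (4) = 9, y = -20 + (-4) = -24 -> matches
step 9: x = 9 + (-5) = 4, y = -24 + (-9) = -33 -> in agreement
step 10: x = 4 + (6) = 10, y = -33 + (6) = -27 -> confirmed correct
step 11: x = 10 + (4) = 14, y = -27 + (6) = -21 -> confirmed correct
step 12: x = 14 + (3) = 17, y = -21 + (1) = -20 -> first mismatch against the printout
That makes step 12 the first incorrect line — x = 17 is what it should show.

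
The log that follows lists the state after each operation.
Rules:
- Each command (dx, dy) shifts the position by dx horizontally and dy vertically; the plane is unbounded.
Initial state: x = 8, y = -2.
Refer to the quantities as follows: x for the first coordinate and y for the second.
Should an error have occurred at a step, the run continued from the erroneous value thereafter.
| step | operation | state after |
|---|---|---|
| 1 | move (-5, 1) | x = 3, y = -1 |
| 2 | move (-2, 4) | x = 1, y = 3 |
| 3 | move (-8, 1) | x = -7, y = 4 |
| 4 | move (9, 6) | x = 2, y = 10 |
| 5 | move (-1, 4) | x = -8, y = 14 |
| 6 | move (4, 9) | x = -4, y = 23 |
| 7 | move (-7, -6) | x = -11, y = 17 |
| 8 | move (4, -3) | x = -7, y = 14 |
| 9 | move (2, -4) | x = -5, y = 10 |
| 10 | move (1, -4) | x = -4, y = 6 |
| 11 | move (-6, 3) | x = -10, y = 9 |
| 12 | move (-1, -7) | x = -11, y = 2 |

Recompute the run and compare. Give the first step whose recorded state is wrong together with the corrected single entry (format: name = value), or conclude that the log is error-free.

step 5, x = 1

Recomputing the run from the initial state:
step 1: x = 3, y = -1
step 2: x = 1, y = 3
step 3: x = -7, y = 4
step 4: x = 2, y = 10
step 5: x = 1, y = 14
step 6: x = 5, y = 23
step 7: x = -2, y = 17
step 8: x = 2, y = 14
step 9: x = 4, y = 10
step 10: x = 5, y = 6
step 11: x = -1, y = 9
step 12: x = -2, y = 2
The first disagreement with the log is at step 5, where the value should be x = 1.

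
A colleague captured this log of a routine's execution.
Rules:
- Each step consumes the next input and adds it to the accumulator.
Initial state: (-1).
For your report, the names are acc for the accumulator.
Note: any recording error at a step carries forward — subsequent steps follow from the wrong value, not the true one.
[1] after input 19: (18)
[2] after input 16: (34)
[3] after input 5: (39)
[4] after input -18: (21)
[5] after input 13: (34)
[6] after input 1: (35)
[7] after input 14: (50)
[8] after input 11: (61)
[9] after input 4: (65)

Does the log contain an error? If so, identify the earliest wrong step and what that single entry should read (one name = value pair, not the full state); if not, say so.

step 7, acc = 49

step 1: acc = -1 + 19 = 18 -> matches
step 2: acc = 18 + 16 = 34 -> no discrepancy
step 3: acc = 34 + 5 = 39 -> verified
step 4: acc = 39 + -18 = 21 -> verified
step 5: acc = 21 + 13 = 34 -> same as recorded
step 6: acc = 34 + 1 = 35 -> in agreement
step 7: acc = 35 + 14 = 49 -> the entry is off here
Conclusion: step 7 carries the first error; the entry should be acc = 49.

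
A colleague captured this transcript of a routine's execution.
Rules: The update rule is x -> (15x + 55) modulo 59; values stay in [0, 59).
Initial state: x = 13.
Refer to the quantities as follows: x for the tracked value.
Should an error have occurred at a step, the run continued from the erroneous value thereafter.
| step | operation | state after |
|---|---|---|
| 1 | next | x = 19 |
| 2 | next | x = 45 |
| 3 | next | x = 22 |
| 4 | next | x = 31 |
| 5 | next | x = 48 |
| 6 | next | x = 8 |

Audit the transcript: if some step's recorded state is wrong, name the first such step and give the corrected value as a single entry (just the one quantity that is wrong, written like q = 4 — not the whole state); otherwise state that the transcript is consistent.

1. x = (15*13 + 55) mod 59 = 14 (the transcript has a different value)
The audit stops at step 1: the recorded entry is wrong and should be x = 14.

step 1, x = 14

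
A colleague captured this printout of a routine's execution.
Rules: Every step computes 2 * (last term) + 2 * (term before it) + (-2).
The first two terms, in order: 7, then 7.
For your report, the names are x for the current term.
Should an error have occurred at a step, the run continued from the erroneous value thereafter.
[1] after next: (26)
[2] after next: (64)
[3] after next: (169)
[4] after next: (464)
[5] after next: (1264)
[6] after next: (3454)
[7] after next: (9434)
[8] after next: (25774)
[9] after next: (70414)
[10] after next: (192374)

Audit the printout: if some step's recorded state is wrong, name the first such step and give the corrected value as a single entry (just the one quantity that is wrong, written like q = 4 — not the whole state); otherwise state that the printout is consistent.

step 3, x = 178

Recomputing the run from the initial state:
step 1: x = 26
step 2: x = 64
step 3: x = 178
step 4: x = 482
step 5: x = 1318
step 6: x = 3598
step 7: x = 9830
step 8: x = 26854
step 9: x = 73366
step 10: x = 200438
The first disagreement with the printout is at step 3, where the value should be x = 178.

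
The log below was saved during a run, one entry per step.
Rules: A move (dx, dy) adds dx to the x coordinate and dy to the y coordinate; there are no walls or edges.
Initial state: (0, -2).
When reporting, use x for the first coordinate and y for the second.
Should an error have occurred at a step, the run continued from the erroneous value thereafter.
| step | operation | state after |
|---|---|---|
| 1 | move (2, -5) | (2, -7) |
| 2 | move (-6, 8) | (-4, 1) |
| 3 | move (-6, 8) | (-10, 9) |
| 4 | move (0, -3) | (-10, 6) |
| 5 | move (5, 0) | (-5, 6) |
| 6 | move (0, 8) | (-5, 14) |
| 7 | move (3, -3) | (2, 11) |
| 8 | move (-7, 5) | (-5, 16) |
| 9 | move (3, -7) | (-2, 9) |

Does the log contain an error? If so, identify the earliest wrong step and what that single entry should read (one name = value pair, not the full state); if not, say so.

step 1: x = 0 + (2) = 2, y = -2 + (-5) = -7 -> agrees with the log
step 2: x = 2 + (-6) = -4, y = -7 + (8) = 1 -> exactly as logged
step 3: x = -4 + (-6) = -10, y = 1 + (8) = 9 -> agrees with the log
step 4: x = -10 + (0) = -10, y = 9 + (-3) = 6 -> consistent with the log
step 5: x = -10 + (5) = -5, y = 6 + (0) = 6 -> confirmed correct
step 6: x = -5 + (0) = -5, y = 6 + (8) = 14 -> same as recorded
step 7: x = -5 + (3) = -2, y = 14 + (-3) = 11 -> not what was recorded
First deviation found at step 7; the corrected entry is x = -2.

step 7, x = -2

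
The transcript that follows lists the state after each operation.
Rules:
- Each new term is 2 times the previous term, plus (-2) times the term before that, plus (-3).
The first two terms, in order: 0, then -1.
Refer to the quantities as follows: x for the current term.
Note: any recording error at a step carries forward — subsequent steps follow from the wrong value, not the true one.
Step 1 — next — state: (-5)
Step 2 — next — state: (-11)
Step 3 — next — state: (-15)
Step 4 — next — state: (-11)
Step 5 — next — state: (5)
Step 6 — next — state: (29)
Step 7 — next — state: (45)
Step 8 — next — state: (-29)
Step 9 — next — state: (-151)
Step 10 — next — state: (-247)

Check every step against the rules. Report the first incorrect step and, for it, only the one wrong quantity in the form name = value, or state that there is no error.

step 8, x = 29

1. x = 2*(-1) + (-2)*(0) + (-3) = -5 (exactly as logged)
2. x = 2*(-5) + (-2)*(-1) + (-3) = -11 (in agreement)
3. x = 2*(-11) + (-2)*(-5) + (-3) = -15 (agrees with the transcript)
4. x = 2*(-15) + (-2)*(-11) + (-3) = -11 (exactly as logged)
5. x = 2*(-11) + (-2)*(-15) + (-3) = 5 (matches)
6. x = 2*(5) + (-2)*(-11) + (-3) = 29 (confirmed correct)
7. x = 2*(29) + (-2)*(5) + (-3) = 45 (checks out)
8. x = 2*(45) + (-2)*(29) + (-3) = 29 (first mismatch against the transcript)
The earliest wrong entry is at step 8: it should read x = 29.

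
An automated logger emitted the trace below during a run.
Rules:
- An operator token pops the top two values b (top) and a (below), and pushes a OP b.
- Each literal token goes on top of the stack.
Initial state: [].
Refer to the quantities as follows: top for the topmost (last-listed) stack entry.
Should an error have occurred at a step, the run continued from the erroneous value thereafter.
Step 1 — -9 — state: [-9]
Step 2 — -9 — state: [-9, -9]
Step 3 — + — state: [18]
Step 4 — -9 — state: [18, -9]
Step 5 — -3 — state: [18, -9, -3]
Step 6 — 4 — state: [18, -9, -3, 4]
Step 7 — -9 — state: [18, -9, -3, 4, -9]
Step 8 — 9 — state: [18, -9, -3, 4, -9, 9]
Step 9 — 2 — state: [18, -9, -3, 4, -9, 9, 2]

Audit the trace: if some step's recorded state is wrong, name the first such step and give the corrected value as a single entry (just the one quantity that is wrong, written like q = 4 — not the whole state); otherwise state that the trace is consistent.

Recomputing the run from the initial state:
step 1: [-9]
step 2: [-9, -9]
step 3: [-18]
step 4: [-18, -9]
step 5: [-18, -9, -3]
step 6: [-18, -9, -3, 4]
step 7: [-18, -9, -3, 4, -9]
step 8: [-18, -9, -3, 4, -9, 9]
step 9: [-18, -9, -3, 4, -9, 9, 2]
The first disagreement with the trace is at step 3, where the value should be top = -18.

step 3, top = -18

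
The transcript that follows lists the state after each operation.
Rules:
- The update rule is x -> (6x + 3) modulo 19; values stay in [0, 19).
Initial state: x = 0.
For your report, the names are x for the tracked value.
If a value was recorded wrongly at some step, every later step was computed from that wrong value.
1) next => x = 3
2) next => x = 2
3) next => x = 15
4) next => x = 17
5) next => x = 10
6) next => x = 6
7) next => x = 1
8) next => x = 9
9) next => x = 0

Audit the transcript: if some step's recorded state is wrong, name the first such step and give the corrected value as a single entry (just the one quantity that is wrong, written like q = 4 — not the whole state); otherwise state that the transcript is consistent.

Step 1: x = (6*0 + 3) mod 19 = 3 — same as recorded.
Step 2: x = (6*3 + 3) mod 19 = 2 — exactly as logged.
Step 3: x = (6*2 + 3) mod 19 = 15 — checks out.
Step 4: x = (6*15 + 3) mod 19 = 17 — checks out.
Step 5: x = (6*17 + 3) mod 19 = 10 — same as recorded.
Step 6: x = (6*10 + 3) mod 19 = 6 — matches.
Step 7: x = (6*6 + 3) mod 19 = 1 — same as recorded.
Step 8: x = (6*1 + 3) mod 19 = 9 — agrees with the transcript.
Step 9: x = (6*9 + 3) mod 19 = 0 — no discrepancy.
Nothing is out of place; the run is error-free.

no error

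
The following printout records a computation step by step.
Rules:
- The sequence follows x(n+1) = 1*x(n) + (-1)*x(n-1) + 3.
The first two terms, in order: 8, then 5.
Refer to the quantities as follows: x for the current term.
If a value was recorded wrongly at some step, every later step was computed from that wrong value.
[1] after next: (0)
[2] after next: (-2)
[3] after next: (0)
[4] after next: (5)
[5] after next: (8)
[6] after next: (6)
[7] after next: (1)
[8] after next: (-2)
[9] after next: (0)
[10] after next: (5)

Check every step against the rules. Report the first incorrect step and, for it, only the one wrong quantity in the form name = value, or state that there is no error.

step 3, x = 1

step 1: x = 1*(5) + (-1)*(8) + (3) = 0 -> confirmed correct
step 2: x = 1*(0) + (-1)*(5) + (3) = -2 -> consistent with the printout
step 3: x = 1*(-2) + (-1)*(0) + (3) = 1 -> not what was recorded
So the first discrepancy is step 3, where the right value is x = 1.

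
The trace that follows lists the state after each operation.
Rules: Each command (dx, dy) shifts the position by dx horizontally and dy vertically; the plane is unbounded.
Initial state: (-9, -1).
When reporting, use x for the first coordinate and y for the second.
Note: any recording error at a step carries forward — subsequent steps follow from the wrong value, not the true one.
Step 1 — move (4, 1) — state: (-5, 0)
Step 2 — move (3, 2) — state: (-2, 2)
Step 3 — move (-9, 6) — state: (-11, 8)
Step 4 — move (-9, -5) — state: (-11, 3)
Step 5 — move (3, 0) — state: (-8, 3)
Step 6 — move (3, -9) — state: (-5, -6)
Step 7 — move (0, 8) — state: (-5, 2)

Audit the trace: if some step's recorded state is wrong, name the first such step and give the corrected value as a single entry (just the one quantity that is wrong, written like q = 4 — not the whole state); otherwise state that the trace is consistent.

step 4, x = -20

Recomputing the run from the initial state:
step 1: x = -5, y = 0
step 2: x = -2, y = 2
step 3: x = -11, y = 8
step 4: x = -20, y = 3
step 5: x = -17, y = 3
step 6: x = -14, y = -6
step 7: x = -14, y = 2
The first disagreement with the trace is at step 4, where the value should be x = -20.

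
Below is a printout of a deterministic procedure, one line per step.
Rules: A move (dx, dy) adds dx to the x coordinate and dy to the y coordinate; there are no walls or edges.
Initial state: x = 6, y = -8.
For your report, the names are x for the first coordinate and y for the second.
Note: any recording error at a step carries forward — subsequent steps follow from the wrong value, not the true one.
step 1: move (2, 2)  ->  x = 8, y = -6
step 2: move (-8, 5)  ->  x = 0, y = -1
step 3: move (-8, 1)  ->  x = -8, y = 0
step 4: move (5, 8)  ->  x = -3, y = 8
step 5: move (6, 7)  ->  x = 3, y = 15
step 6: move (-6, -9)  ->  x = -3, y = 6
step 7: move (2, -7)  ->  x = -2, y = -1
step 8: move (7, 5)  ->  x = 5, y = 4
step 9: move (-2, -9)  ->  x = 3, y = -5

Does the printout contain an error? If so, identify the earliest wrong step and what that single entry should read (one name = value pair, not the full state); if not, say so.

step 7, x = -1

1. x = 6 + (2) = 8, y = -8 + (2) = -6 (agrees with the printout)
2. x = 8 + (-8) = 0, y = -6 + (5) = -1 (same as recorded)
3. x = 0 + (-8) = -8, y = -1 + (1) = 0 (checks out)
4. x = -8 + (5) = -3, y = 0 + (8) = 8 (verified)
5. x = -3 + (6) = 3, y = 8 + (7) = 15 (no discrepancy)
6. x = 3 + (-6) = -3, y = 15 + (-9) = 6 (no discrepancy)
7. x = -3 + (2) = -1, y = 6 + (-7) = -1 (the recorded entry deviates here)
Conclusion: step 7 carries the first error; the entry should be x = -1.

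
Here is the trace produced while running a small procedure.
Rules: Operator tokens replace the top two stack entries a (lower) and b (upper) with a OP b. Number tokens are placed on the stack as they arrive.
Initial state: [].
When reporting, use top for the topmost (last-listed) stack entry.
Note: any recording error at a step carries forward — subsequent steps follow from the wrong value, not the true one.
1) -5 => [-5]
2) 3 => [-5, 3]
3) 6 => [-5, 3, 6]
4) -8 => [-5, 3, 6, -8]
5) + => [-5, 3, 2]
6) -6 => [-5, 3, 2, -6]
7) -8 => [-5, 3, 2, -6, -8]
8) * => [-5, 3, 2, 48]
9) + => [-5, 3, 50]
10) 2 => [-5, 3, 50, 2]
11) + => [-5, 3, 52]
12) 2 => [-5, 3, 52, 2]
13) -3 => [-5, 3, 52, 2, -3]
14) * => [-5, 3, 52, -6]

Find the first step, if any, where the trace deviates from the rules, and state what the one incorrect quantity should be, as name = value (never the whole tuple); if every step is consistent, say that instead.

step 5, top = -2

Recomputing the run from the initial state:
step 1: [-5]
step 2: [-5, 3]
step 3: [-5, 3, 6]
step 4: [-5, 3, 6, -8]
step 5: [-5, 3, -2]
step 6: [-5, 3, -2, -6]
step 7: [-5, 3, -2, -6, -8]
step 8: [-5, 3, -2, 48]
step 9: [-5, 3, 46]
step 10: [-5, 3, 46, 2]
step 11: [-5, 3, 48]
step 12: [-5, 3, 48, 2]
step 13: [-5, 3, 48, 2, -3]
step 14: [-5, 3, 48, -6]
The first disagreement with the trace is at step 5, where the value should be top = -2.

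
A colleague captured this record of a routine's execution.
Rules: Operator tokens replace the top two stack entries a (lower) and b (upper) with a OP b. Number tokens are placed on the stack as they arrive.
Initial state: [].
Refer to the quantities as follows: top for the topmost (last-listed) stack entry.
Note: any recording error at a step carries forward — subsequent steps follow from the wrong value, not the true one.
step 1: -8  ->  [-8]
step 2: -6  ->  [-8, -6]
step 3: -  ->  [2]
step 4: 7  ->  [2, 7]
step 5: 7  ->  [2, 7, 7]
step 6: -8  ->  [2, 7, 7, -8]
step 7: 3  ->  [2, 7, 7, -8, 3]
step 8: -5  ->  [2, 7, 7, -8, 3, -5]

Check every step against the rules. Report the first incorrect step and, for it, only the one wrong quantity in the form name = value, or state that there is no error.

1. push -8: top = -8 (checks out)
2. push -6: top = -6 (matches)
3. -8 - -6 = -2 (not what was recorded)
So the first discrepancy is step 3, where the right value is top = -2.

step 3, top = -2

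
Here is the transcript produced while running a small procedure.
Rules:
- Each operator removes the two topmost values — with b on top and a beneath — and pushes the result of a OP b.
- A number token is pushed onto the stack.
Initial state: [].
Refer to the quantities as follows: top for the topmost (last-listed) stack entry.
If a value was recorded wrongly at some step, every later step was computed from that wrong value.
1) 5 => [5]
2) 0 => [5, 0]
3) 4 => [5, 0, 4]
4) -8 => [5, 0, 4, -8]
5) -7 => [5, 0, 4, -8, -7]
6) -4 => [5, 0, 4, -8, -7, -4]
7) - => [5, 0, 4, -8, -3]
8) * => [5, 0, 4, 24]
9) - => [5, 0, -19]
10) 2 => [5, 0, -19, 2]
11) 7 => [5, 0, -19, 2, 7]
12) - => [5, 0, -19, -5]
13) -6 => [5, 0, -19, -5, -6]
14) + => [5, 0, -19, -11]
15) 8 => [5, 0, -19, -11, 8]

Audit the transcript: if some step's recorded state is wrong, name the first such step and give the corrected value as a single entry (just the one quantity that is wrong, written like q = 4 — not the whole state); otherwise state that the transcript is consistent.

step 9, top = -20

Step 1: push 5: top = 5 — verified.
Step 2: push 0: top = 0 — verified.
Step 3: push 4: top = 4 — no discrepancy.
Step 4: push -8: top = -8 — in agreement.
Step 5: push -7: top = -7 — no discrepancy.
Step 6: push -4: top = -4 — agrees with the transcript.
Step 7: -7 - -4 = -3 — confirmed correct.
Step 8: -8 * -3 = 24 — confirmed correct.
Step 9: 4 - 24 = -20 — not what was recorded.
Conclusion: step 9 carries the first error; the entry should be top = -20.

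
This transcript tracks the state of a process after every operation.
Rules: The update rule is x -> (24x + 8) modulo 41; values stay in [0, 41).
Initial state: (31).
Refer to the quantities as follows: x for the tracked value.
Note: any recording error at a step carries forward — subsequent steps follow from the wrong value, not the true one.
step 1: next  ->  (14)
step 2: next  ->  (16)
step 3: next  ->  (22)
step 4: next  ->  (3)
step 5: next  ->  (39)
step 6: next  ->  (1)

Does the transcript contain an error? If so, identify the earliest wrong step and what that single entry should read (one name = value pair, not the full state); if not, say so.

Step 1: x = (24*31 + 8) mod 41 = 14 — consistent with the transcript.
Step 2: x = (24*14 + 8) mod 41 = 16 — verified.
Step 3: x = (24*16 + 8) mod 41 = 23 — the entry is off here.
So the first discrepancy is step 3, where the right value is x = 23.

step 3, x = 23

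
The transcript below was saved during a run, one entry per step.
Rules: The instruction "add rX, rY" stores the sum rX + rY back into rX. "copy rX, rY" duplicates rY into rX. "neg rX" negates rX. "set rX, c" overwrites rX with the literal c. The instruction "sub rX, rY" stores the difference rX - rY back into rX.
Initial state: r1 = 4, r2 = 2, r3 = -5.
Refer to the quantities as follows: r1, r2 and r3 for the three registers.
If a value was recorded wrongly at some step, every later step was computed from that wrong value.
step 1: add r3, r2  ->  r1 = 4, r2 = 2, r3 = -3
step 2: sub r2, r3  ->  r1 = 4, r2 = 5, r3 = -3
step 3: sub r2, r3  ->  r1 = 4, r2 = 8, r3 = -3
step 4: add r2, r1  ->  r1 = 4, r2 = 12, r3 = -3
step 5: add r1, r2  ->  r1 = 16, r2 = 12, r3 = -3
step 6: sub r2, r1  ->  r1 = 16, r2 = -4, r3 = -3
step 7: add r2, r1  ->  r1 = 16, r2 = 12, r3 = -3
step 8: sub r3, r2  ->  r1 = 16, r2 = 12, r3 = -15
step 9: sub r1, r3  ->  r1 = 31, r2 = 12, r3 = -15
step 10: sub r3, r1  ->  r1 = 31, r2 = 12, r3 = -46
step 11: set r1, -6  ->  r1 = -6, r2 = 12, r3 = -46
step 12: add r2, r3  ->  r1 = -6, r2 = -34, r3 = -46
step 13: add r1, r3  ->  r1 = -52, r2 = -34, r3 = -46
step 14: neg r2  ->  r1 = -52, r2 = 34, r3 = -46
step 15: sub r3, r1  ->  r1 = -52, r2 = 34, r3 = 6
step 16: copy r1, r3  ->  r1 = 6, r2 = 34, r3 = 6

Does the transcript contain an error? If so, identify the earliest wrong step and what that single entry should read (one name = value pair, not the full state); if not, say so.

no error

1. r3 = -5 + 2 = -3 (exactly as logged)
2. r2 = 2 - -3 = 5 (matches)
3. r2 = 5 - -3 = 8 (confirmed correct)
4. r2 = 8 + 4 = 12 (matches)
5. r1 = 4 + 12 = 16 (verified)
6. r2 = 12 - 16 = -4 (in agreement)
7. r2 = -4 + 16 = 12 (checks out)
8. r3 = -3 - 12 = -15 (agrees with the transcript)
9. r1 = 16 - -15 = 31 (no discrepancy)
10. r3 = -15 - 31 = -46 (in agreement)
11. r1 = -6 (verified)
12. r2 = 12 + -46 = -34 (same as recorded)
13. r1 = -6 + -46 = -52 (verified)
14. r2 = -(-34) = 34 (consistent with the transcript)
15. r3 = -46 - -52 = 6 (agrees with the transcript)
16. r1 = 6 (consistent with the transcript)
No step deviates from the rules.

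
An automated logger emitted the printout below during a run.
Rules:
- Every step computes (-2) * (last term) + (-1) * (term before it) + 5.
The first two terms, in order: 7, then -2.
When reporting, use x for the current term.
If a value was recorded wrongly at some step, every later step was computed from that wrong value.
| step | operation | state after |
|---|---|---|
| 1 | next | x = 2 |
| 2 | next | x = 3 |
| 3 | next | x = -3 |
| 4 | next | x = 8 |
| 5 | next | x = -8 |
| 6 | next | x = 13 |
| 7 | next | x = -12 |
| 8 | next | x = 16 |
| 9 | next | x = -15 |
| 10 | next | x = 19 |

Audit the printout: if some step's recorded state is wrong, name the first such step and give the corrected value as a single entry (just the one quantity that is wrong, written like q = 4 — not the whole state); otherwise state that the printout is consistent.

step 1: x = -2*(-2) + (-1)*(7) + (5) = 2 -> same as recorded
step 2: x = -2*(2) + (-1)*(-2) + (5) = 3 -> checks out
step 3: x = -2*(3) + (-1)*(2) + (5) = -3 -> in agreement
step 4: x = -2*(-3) + (-1)*(3) + (5) = 8 -> no discrepancy
step 5: x = -2*(8) + (-1)*(-3) + (5) = -8 -> confirmed correct
step 6: x = -2*(-8) + (-1)*(8) + (5) = 13 -> no discrepancy
step 7: x = -2*(13) + (-1)*(-8) + (5) = -13 -> a discrepancy with the printout
Step 7 is the first one off; corrected, x = -13.

step 7, x = -13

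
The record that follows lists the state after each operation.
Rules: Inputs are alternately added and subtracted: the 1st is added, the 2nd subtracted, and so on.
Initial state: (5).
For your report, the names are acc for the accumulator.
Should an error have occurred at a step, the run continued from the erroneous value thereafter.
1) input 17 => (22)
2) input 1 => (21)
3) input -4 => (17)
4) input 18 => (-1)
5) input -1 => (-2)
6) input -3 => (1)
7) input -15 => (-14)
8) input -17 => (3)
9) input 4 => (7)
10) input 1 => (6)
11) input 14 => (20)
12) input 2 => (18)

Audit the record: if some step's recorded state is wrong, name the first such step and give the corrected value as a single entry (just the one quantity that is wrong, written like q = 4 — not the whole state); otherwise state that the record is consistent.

no error

1. acc = 5 + 17 = 22 (no discrepancy)
2. acc = 22 - 1 = 21 (in agreement)
3. acc = 21 + -4 = 17 (no discrepancy)
4. acc = 17 - 18 = -1 (no discrepancy)
5. acc = -1 + -1 = -2 (in agreement)
6. acc = -2 - -3 = 1 (verified)
7. acc = 1 + -15 = -14 (no discrepancy)
8. acc = -14 - -17 = 3 (exactly as logged)
9. acc = 3 + 4 = 7 (matches)
10. acc = 7 - 1 = 6 (no discrepancy)
11. acc = 6 + 14 = 20 (checks out)
12. acc = 20 - 2 = 18 (checks out)
No step deviates from the rules.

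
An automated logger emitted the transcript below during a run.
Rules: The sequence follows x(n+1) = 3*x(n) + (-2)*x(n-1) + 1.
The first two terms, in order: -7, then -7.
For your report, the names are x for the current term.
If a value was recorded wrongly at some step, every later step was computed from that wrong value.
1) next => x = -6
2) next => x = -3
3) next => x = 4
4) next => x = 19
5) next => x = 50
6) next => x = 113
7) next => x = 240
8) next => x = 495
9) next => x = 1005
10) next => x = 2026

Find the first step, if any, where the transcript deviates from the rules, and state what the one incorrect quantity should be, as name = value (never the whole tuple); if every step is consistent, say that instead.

Recomputing the run from the initial state:
step 1: x = -6
step 2: x = -3
step 3: x = 4
step 4: x = 19
step 5: x = 50
step 6: x = 113
step 7: x = 240
step 8: x = 495
step 9: x = 1006
step 10: x = 2029
The first disagreement with the transcript is at step 9, where the value should be x = 1006.

step 9, x = 1006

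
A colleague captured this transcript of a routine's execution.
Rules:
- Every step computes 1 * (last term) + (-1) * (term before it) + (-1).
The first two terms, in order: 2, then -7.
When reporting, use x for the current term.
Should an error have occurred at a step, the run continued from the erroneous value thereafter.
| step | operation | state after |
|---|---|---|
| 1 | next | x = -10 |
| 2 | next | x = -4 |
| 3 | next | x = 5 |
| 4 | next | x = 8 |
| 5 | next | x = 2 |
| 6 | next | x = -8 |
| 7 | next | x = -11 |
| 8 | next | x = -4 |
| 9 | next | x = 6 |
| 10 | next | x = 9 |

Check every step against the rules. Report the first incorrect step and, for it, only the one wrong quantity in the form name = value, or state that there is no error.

Recomputing the run from the initial state:
step 1: x = -10
step 2: x = -4
step 3: x = 5
step 4: x = 8
step 5: x = 2
step 6: x = -7
step 7: x = -10
step 8: x = -4
step 9: x = 5
step 10: x = 8
The first disagreement with the transcript is at step 6, where the value should be x = -7.

step 6, x = -7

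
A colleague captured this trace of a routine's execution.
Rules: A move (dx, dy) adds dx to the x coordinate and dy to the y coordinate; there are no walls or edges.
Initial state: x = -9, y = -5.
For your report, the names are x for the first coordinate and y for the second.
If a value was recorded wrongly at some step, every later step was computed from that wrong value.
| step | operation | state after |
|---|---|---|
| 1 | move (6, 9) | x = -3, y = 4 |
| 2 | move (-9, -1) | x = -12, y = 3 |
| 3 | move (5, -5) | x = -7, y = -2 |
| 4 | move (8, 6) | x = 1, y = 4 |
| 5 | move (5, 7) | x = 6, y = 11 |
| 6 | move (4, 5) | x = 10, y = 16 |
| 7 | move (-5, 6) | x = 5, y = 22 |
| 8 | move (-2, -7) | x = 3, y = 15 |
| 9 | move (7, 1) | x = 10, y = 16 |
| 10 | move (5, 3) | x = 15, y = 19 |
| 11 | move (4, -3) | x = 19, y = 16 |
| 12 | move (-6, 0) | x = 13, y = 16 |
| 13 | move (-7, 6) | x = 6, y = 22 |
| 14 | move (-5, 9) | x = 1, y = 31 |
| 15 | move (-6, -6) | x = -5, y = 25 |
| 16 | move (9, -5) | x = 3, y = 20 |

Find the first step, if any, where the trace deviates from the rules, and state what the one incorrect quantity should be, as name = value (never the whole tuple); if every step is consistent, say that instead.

step 16, x = 4

Step 1: x = -9 + (6) = -3, y = -5 + (9) = 4 — consistent with the trace.
Step 2: x = -3 + (-9) = -12, y = 4 + (-1) = 3 — agrees with the trace.
Step 3: x = -12 + (5) = -7, y = 3 + (-5) = -2 — exactly as logged.
Step 4: x = -7 + (8) = 1, y = -2 + (6) = 4 — consistent with the trace.
Step 5: x = 1 + (5) = 6, y = 4 + (7) = 11 — consistent with the trace.
Step 6: x = 6 + (4) = 10, y = 11 + (5) = 16 — exactly as logged.
Step 7: x = 10 + (-5) = 5, y = 16 + (6) = 22 — consistent with the trace.
Step 8: x = 5 + (-2) = 3, y = 22 + (-7) = 15 — no discrepancy.
Step 9: x = 3 + (7) = 10, y = 15 + (1) = 16 — in agreement.
Step 10: x = 10 + (5) = 15, y = 16 + (3) = 19 — confirmed correct.
Step 11: x = 15 + (4) = 19, y = 19 + (-3) = 16 — confirmed correct.
Step 12: x = 19 + (-6) = 13, y = 16 + (0) = 16 — no discrepancy.
Step 13: x = 13 + (-7) = 6, y = 16 + (6) = 22 — agrees with the trace.
Step 14: x = 6 + (-5) = 1, y = 22 + (9) = 31 — same as recorded.
Step 15: x = 1 + (-6) = -5, y = 31 + (-6) = 25 — verified.
Step 16: x = -5 + (9) = 4, y = 25 + (-5) = 20 — the recorded entry deviates here.
First deviation found at step 16; the corrected entry is x = 4.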